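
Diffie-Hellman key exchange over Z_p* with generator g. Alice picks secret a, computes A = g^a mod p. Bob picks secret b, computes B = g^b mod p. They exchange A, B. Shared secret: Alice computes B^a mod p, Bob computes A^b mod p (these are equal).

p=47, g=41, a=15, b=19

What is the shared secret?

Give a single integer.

A = 41^15 mod 47  (bits of 15 = 1111)
  bit 0 = 1: r = r^2 * 41 mod 47 = 1^2 * 41 = 1*41 = 41
  bit 1 = 1: r = r^2 * 41 mod 47 = 41^2 * 41 = 36*41 = 19
  bit 2 = 1: r = r^2 * 41 mod 47 = 19^2 * 41 = 32*41 = 43
  bit 3 = 1: r = r^2 * 41 mod 47 = 43^2 * 41 = 16*41 = 45
  -> A = 45
B = 41^19 mod 47  (bits of 19 = 10011)
  bit 0 = 1: r = r^2 * 41 mod 47 = 1^2 * 41 = 1*41 = 41
  bit 1 = 0: r = r^2 mod 47 = 41^2 = 36
  bit 2 = 0: r = r^2 mod 47 = 36^2 = 27
  bit 3 = 1: r = r^2 * 41 mod 47 = 27^2 * 41 = 24*41 = 44
  bit 4 = 1: r = r^2 * 41 mod 47 = 44^2 * 41 = 9*41 = 40
  -> B = 40
s = B^a = 40^15 mod 47  (bits of 15 = 1111)
  bit 0 = 1: r = r^2 * 40 mod 47 = 1^2 * 40 = 1*40 = 40
  bit 1 = 1: r = r^2 * 40 mod 47 = 40^2 * 40 = 2*40 = 33
  bit 2 = 1: r = r^2 * 40 mod 47 = 33^2 * 40 = 8*40 = 38
  bit 3 = 1: r = r^2 * 40 mod 47 = 38^2 * 40 = 34*40 = 44
  -> s = B^a = 44

Answer: 44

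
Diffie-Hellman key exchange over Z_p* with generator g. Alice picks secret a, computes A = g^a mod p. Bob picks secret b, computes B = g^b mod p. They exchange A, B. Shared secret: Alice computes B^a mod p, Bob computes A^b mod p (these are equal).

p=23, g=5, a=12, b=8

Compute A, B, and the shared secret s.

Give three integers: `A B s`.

A = 5^12 mod 23  (bits of 12 = 1100)
  bit 0 = 1: r = r^2 * 5 mod 23 = 1^2 * 5 = 1*5 = 5
  bit 1 = 1: r = r^2 * 5 mod 23 = 5^2 * 5 = 2*5 = 10
  bit 2 = 0: r = r^2 mod 23 = 10^2 = 8
  bit 3 = 0: r = r^2 mod 23 = 8^2 = 18
  -> A = 18
B = 5^8 mod 23  (bits of 8 = 1000)
  bit 0 = 1: r = r^2 * 5 mod 23 = 1^2 * 5 = 1*5 = 5
  bit 1 = 0: r = r^2 mod 23 = 5^2 = 2
  bit 2 = 0: r = r^2 mod 23 = 2^2 = 4
  bit 3 = 0: r = r^2 mod 23 = 4^2 = 16
  -> B = 16
s = B^a = 16^12 mod 23  (bits of 12 = 1100)
  bit 0 = 1: r = r^2 * 16 mod 23 = 1^2 * 16 = 1*16 = 16
  bit 1 = 1: r = r^2 * 16 mod 23 = 16^2 * 16 = 3*16 = 2
  bit 2 = 0: r = r^2 mod 23 = 2^2 = 4
  bit 3 = 0: r = r^2 mod 23 = 4^2 = 16
  -> s = B^a = 16

Answer: 18 16 16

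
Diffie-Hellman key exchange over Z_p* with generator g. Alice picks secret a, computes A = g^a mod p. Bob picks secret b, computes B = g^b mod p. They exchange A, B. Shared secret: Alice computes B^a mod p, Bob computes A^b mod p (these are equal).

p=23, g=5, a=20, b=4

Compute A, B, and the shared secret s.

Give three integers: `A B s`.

Answer: 12 4 13

Derivation:
A = 5^20 mod 23  (bits of 20 = 10100)
  bit 0 = 1: r = r^2 * 5 mod 23 = 1^2 * 5 = 1*5 = 5
  bit 1 = 0: r = r^2 mod 23 = 5^2 = 2
  bit 2 = 1: r = r^2 * 5 mod 23 = 2^2 * 5 = 4*5 = 20
  bit 3 = 0: r = r^2 mod 23 = 20^2 = 9
  bit 4 = 0: r = r^2 mod 23 = 9^2 = 12
  -> A = 12
B = 5^4 mod 23  (bits of 4 = 100)
  bit 0 = 1: r = r^2 * 5 mod 23 = 1^2 * 5 = 1*5 = 5
  bit 1 = 0: r = r^2 mod 23 = 5^2 = 2
  bit 2 = 0: r = r^2 mod 23 = 2^2 = 4
  -> B = 4
s = B^a = 4^20 mod 23  (bits of 20 = 10100)
  bit 0 = 1: r = r^2 * 4 mod 23 = 1^2 * 4 = 1*4 = 4
  bit 1 = 0: r = r^2 mod 23 = 4^2 = 16
  bit 2 = 1: r = r^2 * 4 mod 23 = 16^2 * 4 = 3*4 = 12
  bit 3 = 0: r = r^2 mod 23 = 12^2 = 6
  bit 4 = 0: r = r^2 mod 23 = 6^2 = 13
  -> s = B^a = 13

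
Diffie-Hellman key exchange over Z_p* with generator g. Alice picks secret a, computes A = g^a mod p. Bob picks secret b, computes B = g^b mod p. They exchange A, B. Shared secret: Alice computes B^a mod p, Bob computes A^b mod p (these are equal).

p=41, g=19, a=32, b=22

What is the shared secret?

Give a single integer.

Answer: 18

Derivation:
A = 19^32 mod 41  (bits of 32 = 100000)
  bit 0 = 1: r = r^2 * 19 mod 41 = 1^2 * 19 = 1*19 = 19
  bit 1 = 0: r = r^2 mod 41 = 19^2 = 33
  bit 2 = 0: r = r^2 mod 41 = 33^2 = 23
  bit 3 = 0: r = r^2 mod 41 = 23^2 = 37
  bit 4 = 0: r = r^2 mod 41 = 37^2 = 16
  bit 5 = 0: r = r^2 mod 41 = 16^2 = 10
  -> A = 10
B = 19^22 mod 41  (bits of 22 = 10110)
  bit 0 = 1: r = r^2 * 19 mod 41 = 1^2 * 19 = 1*19 = 19
  bit 1 = 0: r = r^2 mod 41 = 19^2 = 33
  bit 2 = 1: r = r^2 * 19 mod 41 = 33^2 * 19 = 23*19 = 27
  bit 3 = 1: r = r^2 * 19 mod 41 = 27^2 * 19 = 32*19 = 34
  bit 4 = 0: r = r^2 mod 41 = 34^2 = 8
  -> B = 8
s = B^a = 8^32 mod 41  (bits of 32 = 100000)
  bit 0 = 1: r = r^2 * 8 mod 41 = 1^2 * 8 = 1*8 = 8
  bit 1 = 0: r = r^2 mod 41 = 8^2 = 23
  bit 2 = 0: r = r^2 mod 41 = 23^2 = 37
  bit 3 = 0: r = r^2 mod 41 = 37^2 = 16
  bit 4 = 0: r = r^2 mod 41 = 16^2 = 10
  bit 5 = 0: r = r^2 mod 41 = 10^2 = 18
  -> s = B^a = 18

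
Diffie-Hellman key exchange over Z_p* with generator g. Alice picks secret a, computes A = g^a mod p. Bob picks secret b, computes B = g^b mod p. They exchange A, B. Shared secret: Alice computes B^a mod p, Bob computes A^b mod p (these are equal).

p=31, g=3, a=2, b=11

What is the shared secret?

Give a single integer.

A = 3^2 mod 31  (bits of 2 = 10)
  bit 0 = 1: r = r^2 * 3 mod 31 = 1^2 * 3 = 1*3 = 3
  bit 1 = 0: r = r^2 mod 31 = 3^2 = 9
  -> A = 9
B = 3^11 mod 31  (bits of 11 = 1011)
  bit 0 = 1: r = r^2 * 3 mod 31 = 1^2 * 3 = 1*3 = 3
  bit 1 = 0: r = r^2 mod 31 = 3^2 = 9
  bit 2 = 1: r = r^2 * 3 mod 31 = 9^2 * 3 = 19*3 = 26
  bit 3 = 1: r = r^2 * 3 mod 31 = 26^2 * 3 = 25*3 = 13
  -> B = 13
s = B^a = 13^2 mod 31  (bits of 2 = 10)
  bit 0 = 1: r = r^2 * 13 mod 31 = 1^2 * 13 = 1*13 = 13
  bit 1 = 0: r = r^2 mod 31 = 13^2 = 14
  -> s = B^a = 14

Answer: 14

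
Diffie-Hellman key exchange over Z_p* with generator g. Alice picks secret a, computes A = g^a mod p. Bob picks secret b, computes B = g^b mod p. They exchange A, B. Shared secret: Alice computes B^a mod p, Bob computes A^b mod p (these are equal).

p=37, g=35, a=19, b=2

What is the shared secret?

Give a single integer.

A = 35^19 mod 37  (bits of 19 = 10011)
  bit 0 = 1: r = r^2 * 35 mod 37 = 1^2 * 35 = 1*35 = 35
  bit 1 = 0: r = r^2 mod 37 = 35^2 = 4
  bit 2 = 0: r = r^2 mod 37 = 4^2 = 16
  bit 3 = 1: r = r^2 * 35 mod 37 = 16^2 * 35 = 34*35 = 6
  bit 4 = 1: r = r^2 * 35 mod 37 = 6^2 * 35 = 36*35 = 2
  -> A = 2
B = 35^2 mod 37  (bits of 2 = 10)
  bit 0 = 1: r = r^2 * 35 mod 37 = 1^2 * 35 = 1*35 = 35
  bit 1 = 0: r = r^2 mod 37 = 35^2 = 4
  -> B = 4
s = B^a = 4^19 mod 37  (bits of 19 = 10011)
  bit 0 = 1: r = r^2 * 4 mod 37 = 1^2 * 4 = 1*4 = 4
  bit 1 = 0: r = r^2 mod 37 = 4^2 = 16
  bit 2 = 0: r = r^2 mod 37 = 16^2 = 34
  bit 3 = 1: r = r^2 * 4 mod 37 = 34^2 * 4 = 9*4 = 36
  bit 4 = 1: r = r^2 * 4 mod 37 = 36^2 * 4 = 1*4 = 4
  -> s = B^a = 4

Answer: 4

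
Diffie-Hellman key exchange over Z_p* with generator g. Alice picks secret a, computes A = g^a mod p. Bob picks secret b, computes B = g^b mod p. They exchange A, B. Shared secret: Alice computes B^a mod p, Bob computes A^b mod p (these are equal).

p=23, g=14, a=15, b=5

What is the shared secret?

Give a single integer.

A = 14^15 mod 23  (bits of 15 = 1111)
  bit 0 = 1: r = r^2 * 14 mod 23 = 1^2 * 14 = 1*14 = 14
  bit 1 = 1: r = r^2 * 14 mod 23 = 14^2 * 14 = 12*14 = 7
  bit 2 = 1: r = r^2 * 14 mod 23 = 7^2 * 14 = 3*14 = 19
  bit 3 = 1: r = r^2 * 14 mod 23 = 19^2 * 14 = 16*14 = 17
  -> A = 17
B = 14^5 mod 23  (bits of 5 = 101)
  bit 0 = 1: r = r^2 * 14 mod 23 = 1^2 * 14 = 1*14 = 14
  bit 1 = 0: r = r^2 mod 23 = 14^2 = 12
  bit 2 = 1: r = r^2 * 14 mod 23 = 12^2 * 14 = 6*14 = 15
  -> B = 15
s = B^a = 15^15 mod 23  (bits of 15 = 1111)
  bit 0 = 1: r = r^2 * 15 mod 23 = 1^2 * 15 = 1*15 = 15
  bit 1 = 1: r = r^2 * 15 mod 23 = 15^2 * 15 = 18*15 = 17
  bit 2 = 1: r = r^2 * 15 mod 23 = 17^2 * 15 = 13*15 = 11
  bit 3 = 1: r = r^2 * 15 mod 23 = 11^2 * 15 = 6*15 = 21
  -> s = B^a = 21

Answer: 21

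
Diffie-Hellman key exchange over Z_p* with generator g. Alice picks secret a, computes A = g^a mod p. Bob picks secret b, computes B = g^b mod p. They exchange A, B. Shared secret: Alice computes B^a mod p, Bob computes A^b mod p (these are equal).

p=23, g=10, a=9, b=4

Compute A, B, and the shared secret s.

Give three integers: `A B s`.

Answer: 20 18 12

Derivation:
A = 10^9 mod 23  (bits of 9 = 1001)
  bit 0 = 1: r = r^2 * 10 mod 23 = 1^2 * 10 = 1*10 = 10
  bit 1 = 0: r = r^2 mod 23 = 10^2 = 8
  bit 2 = 0: r = r^2 mod 23 = 8^2 = 18
  bit 3 = 1: r = r^2 * 10 mod 23 = 18^2 * 10 = 2*10 = 20
  -> A = 20
B = 10^4 mod 23  (bits of 4 = 100)
  bit 0 = 1: r = r^2 * 10 mod 23 = 1^2 * 10 = 1*10 = 10
  bit 1 = 0: r = r^2 mod 23 = 10^2 = 8
  bit 2 = 0: r = r^2 mod 23 = 8^2 = 18
  -> B = 18
s = B^a = 18^9 mod 23  (bits of 9 = 1001)
  bit 0 = 1: r = r^2 * 18 mod 23 = 1^2 * 18 = 1*18 = 18
  bit 1 = 0: r = r^2 mod 23 = 18^2 = 2
  bit 2 = 0: r = r^2 mod 23 = 2^2 = 4
  bit 3 = 1: r = r^2 * 18 mod 23 = 4^2 * 18 = 16*18 = 12
  -> s = B^a = 12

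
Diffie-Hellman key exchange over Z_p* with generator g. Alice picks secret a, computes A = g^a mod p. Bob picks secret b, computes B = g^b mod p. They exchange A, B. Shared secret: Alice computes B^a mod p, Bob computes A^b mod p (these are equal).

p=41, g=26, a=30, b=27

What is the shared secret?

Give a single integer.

Answer: 32

Derivation:
A = 26^30 mod 41  (bits of 30 = 11110)
  bit 0 = 1: r = r^2 * 26 mod 41 = 1^2 * 26 = 1*26 = 26
  bit 1 = 1: r = r^2 * 26 mod 41 = 26^2 * 26 = 20*26 = 28
  bit 2 = 1: r = r^2 * 26 mod 41 = 28^2 * 26 = 5*26 = 7
  bit 3 = 1: r = r^2 * 26 mod 41 = 7^2 * 26 = 8*26 = 3
  bit 4 = 0: r = r^2 mod 41 = 3^2 = 9
  -> A = 9
B = 26^27 mod 41  (bits of 27 = 11011)
  bit 0 = 1: r = r^2 * 26 mod 41 = 1^2 * 26 = 1*26 = 26
  bit 1 = 1: r = r^2 * 26 mod 41 = 26^2 * 26 = 20*26 = 28
  bit 2 = 0: r = r^2 mod 41 = 28^2 = 5
  bit 3 = 1: r = r^2 * 26 mod 41 = 5^2 * 26 = 25*26 = 35
  bit 4 = 1: r = r^2 * 26 mod 41 = 35^2 * 26 = 36*26 = 34
  -> B = 34
s = B^a = 34^30 mod 41  (bits of 30 = 11110)
  bit 0 = 1: r = r^2 * 34 mod 41 = 1^2 * 34 = 1*34 = 34
  bit 1 = 1: r = r^2 * 34 mod 41 = 34^2 * 34 = 8*34 = 26
  bit 2 = 1: r = r^2 * 34 mod 41 = 26^2 * 34 = 20*34 = 24
  bit 3 = 1: r = r^2 * 34 mod 41 = 24^2 * 34 = 2*34 = 27
  bit 4 = 0: r = r^2 mod 41 = 27^2 = 32
  -> s = B^a = 32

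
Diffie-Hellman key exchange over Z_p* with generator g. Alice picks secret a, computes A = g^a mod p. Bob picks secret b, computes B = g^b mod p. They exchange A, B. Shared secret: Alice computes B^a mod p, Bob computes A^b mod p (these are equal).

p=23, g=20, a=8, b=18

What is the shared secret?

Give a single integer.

A = 20^8 mod 23  (bits of 8 = 1000)
  bit 0 = 1: r = r^2 * 20 mod 23 = 1^2 * 20 = 1*20 = 20
  bit 1 = 0: r = r^2 mod 23 = 20^2 = 9
  bit 2 = 0: r = r^2 mod 23 = 9^2 = 12
  bit 3 = 0: r = r^2 mod 23 = 12^2 = 6
  -> A = 6
B = 20^18 mod 23  (bits of 18 = 10010)
  bit 0 = 1: r = r^2 * 20 mod 23 = 1^2 * 20 = 1*20 = 20
  bit 1 = 0: r = r^2 mod 23 = 20^2 = 9
  bit 2 = 0: r = r^2 mod 23 = 9^2 = 12
  bit 3 = 1: r = r^2 * 20 mod 23 = 12^2 * 20 = 6*20 = 5
  bit 4 = 0: r = r^2 mod 23 = 5^2 = 2
  -> B = 2
s = B^a = 2^8 mod 23  (bits of 8 = 1000)
  bit 0 = 1: r = r^2 * 2 mod 23 = 1^2 * 2 = 1*2 = 2
  bit 1 = 0: r = r^2 mod 23 = 2^2 = 4
  bit 2 = 0: r = r^2 mod 23 = 4^2 = 16
  bit 3 = 0: r = r^2 mod 23 = 16^2 = 3
  -> s = B^a = 3

Answer: 3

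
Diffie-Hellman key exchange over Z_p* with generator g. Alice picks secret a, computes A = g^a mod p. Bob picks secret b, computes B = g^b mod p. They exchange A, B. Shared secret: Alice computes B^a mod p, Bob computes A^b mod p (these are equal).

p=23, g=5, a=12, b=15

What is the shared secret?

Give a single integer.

A = 5^12 mod 23  (bits of 12 = 1100)
  bit 0 = 1: r = r^2 * 5 mod 23 = 1^2 * 5 = 1*5 = 5
  bit 1 = 1: r = r^2 * 5 mod 23 = 5^2 * 5 = 2*5 = 10
  bit 2 = 0: r = r^2 mod 23 = 10^2 = 8
  bit 3 = 0: r = r^2 mod 23 = 8^2 = 18
  -> A = 18
B = 5^15 mod 23  (bits of 15 = 1111)
  bit 0 = 1: r = r^2 * 5 mod 23 = 1^2 * 5 = 1*5 = 5
  bit 1 = 1: r = r^2 * 5 mod 23 = 5^2 * 5 = 2*5 = 10
  bit 2 = 1: r = r^2 * 5 mod 23 = 10^2 * 5 = 8*5 = 17
  bit 3 = 1: r = r^2 * 5 mod 23 = 17^2 * 5 = 13*5 = 19
  -> B = 19
s = B^a = 19^12 mod 23  (bits of 12 = 1100)
  bit 0 = 1: r = r^2 * 19 mod 23 = 1^2 * 19 = 1*19 = 19
  bit 1 = 1: r = r^2 * 19 mod 23 = 19^2 * 19 = 16*19 = 5
  bit 2 = 0: r = r^2 mod 23 = 5^2 = 2
  bit 3 = 0: r = r^2 mod 23 = 2^2 = 4
  -> s = B^a = 4

Answer: 4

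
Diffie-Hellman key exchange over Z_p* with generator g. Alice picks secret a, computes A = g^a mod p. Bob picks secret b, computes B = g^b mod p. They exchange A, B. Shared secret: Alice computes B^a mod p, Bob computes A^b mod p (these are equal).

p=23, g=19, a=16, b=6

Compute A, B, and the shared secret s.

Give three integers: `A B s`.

Answer: 12 2 9

Derivation:
A = 19^16 mod 23  (bits of 16 = 10000)
  bit 0 = 1: r = r^2 * 19 mod 23 = 1^2 * 19 = 1*19 = 19
  bit 1 = 0: r = r^2 mod 23 = 19^2 = 16
  bit 2 = 0: r = r^2 mod 23 = 16^2 = 3
  bit 3 = 0: r = r^2 mod 23 = 3^2 = 9
  bit 4 = 0: r = r^2 mod 23 = 9^2 = 12
  -> A = 12
B = 19^6 mod 23  (bits of 6 = 110)
  bit 0 = 1: r = r^2 * 19 mod 23 = 1^2 * 19 = 1*19 = 19
  bit 1 = 1: r = r^2 * 19 mod 23 = 19^2 * 19 = 16*19 = 5
  bit 2 = 0: r = r^2 mod 23 = 5^2 = 2
  -> B = 2
s = B^a = 2^16 mod 23  (bits of 16 = 10000)
  bit 0 = 1: r = r^2 * 2 mod 23 = 1^2 * 2 = 1*2 = 2
  bit 1 = 0: r = r^2 mod 23 = 2^2 = 4
  bit 2 = 0: r = r^2 mod 23 = 4^2 = 16
  bit 3 = 0: r = r^2 mod 23 = 16^2 = 3
  bit 4 = 0: r = r^2 mod 23 = 3^2 = 9
  -> s = B^a = 9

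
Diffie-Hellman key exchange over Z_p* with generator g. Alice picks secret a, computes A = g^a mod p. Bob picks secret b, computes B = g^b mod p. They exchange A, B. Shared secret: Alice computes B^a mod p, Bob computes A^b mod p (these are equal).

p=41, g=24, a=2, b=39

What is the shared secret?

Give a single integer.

A = 24^2 mod 41  (bits of 2 = 10)
  bit 0 = 1: r = r^2 * 24 mod 41 = 1^2 * 24 = 1*24 = 24
  bit 1 = 0: r = r^2 mod 41 = 24^2 = 2
  -> A = 2
B = 24^39 mod 41  (bits of 39 = 100111)
  bit 0 = 1: r = r^2 * 24 mod 41 = 1^2 * 24 = 1*24 = 24
  bit 1 = 0: r = r^2 mod 41 = 24^2 = 2
  bit 2 = 0: r = r^2 mod 41 = 2^2 = 4
  bit 3 = 1: r = r^2 * 24 mod 41 = 4^2 * 24 = 16*24 = 15
  bit 4 = 1: r = r^2 * 24 mod 41 = 15^2 * 24 = 20*24 = 29
  bit 5 = 1: r = r^2 * 24 mod 41 = 29^2 * 24 = 21*24 = 12
  -> B = 12
s = B^a = 12^2 mod 41  (bits of 2 = 10)
  bit 0 = 1: r = r^2 * 12 mod 41 = 1^2 * 12 = 1*12 = 12
  bit 1 = 0: r = r^2 mod 41 = 12^2 = 21
  -> s = B^a = 21

Answer: 21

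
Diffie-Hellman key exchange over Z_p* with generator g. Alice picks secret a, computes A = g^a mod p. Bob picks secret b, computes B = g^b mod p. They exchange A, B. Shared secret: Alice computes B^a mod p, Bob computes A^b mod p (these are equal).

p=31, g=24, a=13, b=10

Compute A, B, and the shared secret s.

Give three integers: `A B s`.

A = 24^13 mod 31  (bits of 13 = 1101)
  bit 0 = 1: r = r^2 * 24 mod 31 = 1^2 * 24 = 1*24 = 24
  bit 1 = 1: r = r^2 * 24 mod 31 = 24^2 * 24 = 18*24 = 29
  bit 2 = 0: r = r^2 mod 31 = 29^2 = 4
  bit 3 = 1: r = r^2 * 24 mod 31 = 4^2 * 24 = 16*24 = 12
  -> A = 12
B = 24^10 mod 31  (bits of 10 = 1010)
  bit 0 = 1: r = r^2 * 24 mod 31 = 1^2 * 24 = 1*24 = 24
  bit 1 = 0: r = r^2 mod 31 = 24^2 = 18
  bit 2 = 1: r = r^2 * 24 mod 31 = 18^2 * 24 = 14*24 = 26
  bit 3 = 0: r = r^2 mod 31 = 26^2 = 25
  -> B = 25
s = B^a = 25^13 mod 31  (bits of 13 = 1101)
  bit 0 = 1: r = r^2 * 25 mod 31 = 1^2 * 25 = 1*25 = 25
  bit 1 = 1: r = r^2 * 25 mod 31 = 25^2 * 25 = 5*25 = 1
  bit 2 = 0: r = r^2 mod 31 = 1^2 = 1
  bit 3 = 1: r = r^2 * 25 mod 31 = 1^2 * 25 = 1*25 = 25
  -> s = B^a = 25

Answer: 12 25 25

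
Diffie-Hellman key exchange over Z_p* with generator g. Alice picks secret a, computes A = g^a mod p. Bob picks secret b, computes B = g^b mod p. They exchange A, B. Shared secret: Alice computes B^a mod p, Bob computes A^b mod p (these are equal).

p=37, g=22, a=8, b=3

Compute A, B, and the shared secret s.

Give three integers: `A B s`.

A = 22^8 mod 37  (bits of 8 = 1000)
  bit 0 = 1: r = r^2 * 22 mod 37 = 1^2 * 22 = 1*22 = 22
  bit 1 = 0: r = r^2 mod 37 = 22^2 = 3
  bit 2 = 0: r = r^2 mod 37 = 3^2 = 9
  bit 3 = 0: r = r^2 mod 37 = 9^2 = 7
  -> A = 7
B = 22^3 mod 37  (bits of 3 = 11)
  bit 0 = 1: r = r^2 * 22 mod 37 = 1^2 * 22 = 1*22 = 22
  bit 1 = 1: r = r^2 * 22 mod 37 = 22^2 * 22 = 3*22 = 29
  -> B = 29
s = B^a = 29^8 mod 37  (bits of 8 = 1000)
  bit 0 = 1: r = r^2 * 29 mod 37 = 1^2 * 29 = 1*29 = 29
  bit 1 = 0: r = r^2 mod 37 = 29^2 = 27
  bit 2 = 0: r = r^2 mod 37 = 27^2 = 26
  bit 3 = 0: r = r^2 mod 37 = 26^2 = 10
  -> s = B^a = 10

Answer: 7 29 10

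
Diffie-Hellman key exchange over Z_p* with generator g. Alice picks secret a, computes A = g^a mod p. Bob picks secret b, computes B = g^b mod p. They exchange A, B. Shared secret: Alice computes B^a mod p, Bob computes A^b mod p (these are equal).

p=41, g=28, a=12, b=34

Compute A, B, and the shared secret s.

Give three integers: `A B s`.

Answer: 4 21 10

Derivation:
A = 28^12 mod 41  (bits of 12 = 1100)
  bit 0 = 1: r = r^2 * 28 mod 41 = 1^2 * 28 = 1*28 = 28
  bit 1 = 1: r = r^2 * 28 mod 41 = 28^2 * 28 = 5*28 = 17
  bit 2 = 0: r = r^2 mod 41 = 17^2 = 2
  bit 3 = 0: r = r^2 mod 41 = 2^2 = 4
  -> A = 4
B = 28^34 mod 41  (bits of 34 = 100010)
  bit 0 = 1: r = r^2 * 28 mod 41 = 1^2 * 28 = 1*28 = 28
  bit 1 = 0: r = r^2 mod 41 = 28^2 = 5
  bit 2 = 0: r = r^2 mod 41 = 5^2 = 25
  bit 3 = 0: r = r^2 mod 41 = 25^2 = 10
  bit 4 = 1: r = r^2 * 28 mod 41 = 10^2 * 28 = 18*28 = 12
  bit 5 = 0: r = r^2 mod 41 = 12^2 = 21
  -> B = 21
s = B^a = 21^12 mod 41  (bits of 12 = 1100)
  bit 0 = 1: r = r^2 * 21 mod 41 = 1^2 * 21 = 1*21 = 21
  bit 1 = 1: r = r^2 * 21 mod 41 = 21^2 * 21 = 31*21 = 36
  bit 2 = 0: r = r^2 mod 41 = 36^2 = 25
  bit 3 = 0: r = r^2 mod 41 = 25^2 = 10
  -> s = B^a = 10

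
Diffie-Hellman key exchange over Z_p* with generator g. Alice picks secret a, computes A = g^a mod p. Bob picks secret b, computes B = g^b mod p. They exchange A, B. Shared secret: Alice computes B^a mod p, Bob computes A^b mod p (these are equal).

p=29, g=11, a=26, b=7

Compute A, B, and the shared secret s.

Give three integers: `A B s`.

A = 11^26 mod 29  (bits of 26 = 11010)
  bit 0 = 1: r = r^2 * 11 mod 29 = 1^2 * 11 = 1*11 = 11
  bit 1 = 1: r = r^2 * 11 mod 29 = 11^2 * 11 = 5*11 = 26
  bit 2 = 0: r = r^2 mod 29 = 26^2 = 9
  bit 3 = 1: r = r^2 * 11 mod 29 = 9^2 * 11 = 23*11 = 21
  bit 4 = 0: r = r^2 mod 29 = 21^2 = 6
  -> A = 6
B = 11^7 mod 29  (bits of 7 = 111)
  bit 0 = 1: r = r^2 * 11 mod 29 = 1^2 * 11 = 1*11 = 11
  bit 1 = 1: r = r^2 * 11 mod 29 = 11^2 * 11 = 5*11 = 26
  bit 2 = 1: r = r^2 * 11 mod 29 = 26^2 * 11 = 9*11 = 12
  -> B = 12
s = B^a = 12^26 mod 29  (bits of 26 = 11010)
  bit 0 = 1: r = r^2 * 12 mod 29 = 1^2 * 12 = 1*12 = 12
  bit 1 = 1: r = r^2 * 12 mod 29 = 12^2 * 12 = 28*12 = 17
  bit 2 = 0: r = r^2 mod 29 = 17^2 = 28
  bit 3 = 1: r = r^2 * 12 mod 29 = 28^2 * 12 = 1*12 = 12
  bit 4 = 0: r = r^2 mod 29 = 12^2 = 28
  -> s = B^a = 28

Answer: 6 12 28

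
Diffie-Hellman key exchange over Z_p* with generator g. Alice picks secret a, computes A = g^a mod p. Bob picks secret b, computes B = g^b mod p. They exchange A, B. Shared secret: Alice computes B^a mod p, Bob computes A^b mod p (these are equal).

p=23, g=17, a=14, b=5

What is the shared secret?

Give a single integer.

Answer: 8

Derivation:
A = 17^14 mod 23  (bits of 14 = 1110)
  bit 0 = 1: r = r^2 * 17 mod 23 = 1^2 * 17 = 1*17 = 17
  bit 1 = 1: r = r^2 * 17 mod 23 = 17^2 * 17 = 13*17 = 14
  bit 2 = 1: r = r^2 * 17 mod 23 = 14^2 * 17 = 12*17 = 20
  bit 3 = 0: r = r^2 mod 23 = 20^2 = 9
  -> A = 9
B = 17^5 mod 23  (bits of 5 = 101)
  bit 0 = 1: r = r^2 * 17 mod 23 = 1^2 * 17 = 1*17 = 17
  bit 1 = 0: r = r^2 mod 23 = 17^2 = 13
  bit 2 = 1: r = r^2 * 17 mod 23 = 13^2 * 17 = 8*17 = 21
  -> B = 21
s = B^a = 21^14 mod 23  (bits of 14 = 1110)
  bit 0 = 1: r = r^2 * 21 mod 23 = 1^2 * 21 = 1*21 = 21
  bit 1 = 1: r = r^2 * 21 mod 23 = 21^2 * 21 = 4*21 = 15
  bit 2 = 1: r = r^2 * 21 mod 23 = 15^2 * 21 = 18*21 = 10
  bit 3 = 0: r = r^2 mod 23 = 10^2 = 8
  -> s = B^a = 8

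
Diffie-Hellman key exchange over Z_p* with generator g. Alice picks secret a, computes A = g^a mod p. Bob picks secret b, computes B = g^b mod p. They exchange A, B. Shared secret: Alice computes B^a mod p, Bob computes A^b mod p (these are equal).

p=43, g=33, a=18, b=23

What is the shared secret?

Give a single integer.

A = 33^18 mod 43  (bits of 18 = 10010)
  bit 0 = 1: r = r^2 * 33 mod 43 = 1^2 * 33 = 1*33 = 33
  bit 1 = 0: r = r^2 mod 43 = 33^2 = 14
  bit 2 = 0: r = r^2 mod 43 = 14^2 = 24
  bit 3 = 1: r = r^2 * 33 mod 43 = 24^2 * 33 = 17*33 = 2
  bit 4 = 0: r = r^2 mod 43 = 2^2 = 4
  -> A = 4
B = 33^23 mod 43  (bits of 23 = 10111)
  bit 0 = 1: r = r^2 * 33 mod 43 = 1^2 * 33 = 1*33 = 33
  bit 1 = 0: r = r^2 mod 43 = 33^2 = 14
  bit 2 = 1: r = r^2 * 33 mod 43 = 14^2 * 33 = 24*33 = 18
  bit 3 = 1: r = r^2 * 33 mod 43 = 18^2 * 33 = 23*33 = 28
  bit 4 = 1: r = r^2 * 33 mod 43 = 28^2 * 33 = 10*33 = 29
  -> B = 29
s = B^a = 29^18 mod 43  (bits of 18 = 10010)
  bit 0 = 1: r = r^2 * 29 mod 43 = 1^2 * 29 = 1*29 = 29
  bit 1 = 0: r = r^2 mod 43 = 29^2 = 24
  bit 2 = 0: r = r^2 mod 43 = 24^2 = 17
  bit 3 = 1: r = r^2 * 29 mod 43 = 17^2 * 29 = 31*29 = 39
  bit 4 = 0: r = r^2 mod 43 = 39^2 = 16
  -> s = B^a = 16

Answer: 16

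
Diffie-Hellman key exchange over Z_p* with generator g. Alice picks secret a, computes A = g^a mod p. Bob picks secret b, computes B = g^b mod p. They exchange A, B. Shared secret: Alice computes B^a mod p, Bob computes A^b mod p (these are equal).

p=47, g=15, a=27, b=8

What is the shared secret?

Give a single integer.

A = 15^27 mod 47  (bits of 27 = 11011)
  bit 0 = 1: r = r^2 * 15 mod 47 = 1^2 * 15 = 1*15 = 15
  bit 1 = 1: r = r^2 * 15 mod 47 = 15^2 * 15 = 37*15 = 38
  bit 2 = 0: r = r^2 mod 47 = 38^2 = 34
  bit 3 = 1: r = r^2 * 15 mod 47 = 34^2 * 15 = 28*15 = 44
  bit 4 = 1: r = r^2 * 15 mod 47 = 44^2 * 15 = 9*15 = 41
  -> A = 41
B = 15^8 mod 47  (bits of 8 = 1000)
  bit 0 = 1: r = r^2 * 15 mod 47 = 1^2 * 15 = 1*15 = 15
  bit 1 = 0: r = r^2 mod 47 = 15^2 = 37
  bit 2 = 0: r = r^2 mod 47 = 37^2 = 6
  bit 3 = 0: r = r^2 mod 47 = 6^2 = 36
  -> B = 36
s = B^a = 36^27 mod 47  (bits of 27 = 11011)
  bit 0 = 1: r = r^2 * 36 mod 47 = 1^2 * 36 = 1*36 = 36
  bit 1 = 1: r = r^2 * 36 mod 47 = 36^2 * 36 = 27*36 = 32
  bit 2 = 0: r = r^2 mod 47 = 32^2 = 37
  bit 3 = 1: r = r^2 * 36 mod 47 = 37^2 * 36 = 6*36 = 28
  bit 4 = 1: r = r^2 * 36 mod 47 = 28^2 * 36 = 32*36 = 24
  -> s = B^a = 24

Answer: 24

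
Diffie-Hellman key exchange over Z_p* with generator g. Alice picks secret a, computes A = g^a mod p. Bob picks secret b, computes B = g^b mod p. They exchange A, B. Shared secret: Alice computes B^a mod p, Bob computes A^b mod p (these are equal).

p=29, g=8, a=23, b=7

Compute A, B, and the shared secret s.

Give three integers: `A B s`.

Answer: 14 17 12

Derivation:
A = 8^23 mod 29  (bits of 23 = 10111)
  bit 0 = 1: r = r^2 * 8 mod 29 = 1^2 * 8 = 1*8 = 8
  bit 1 = 0: r = r^2 mod 29 = 8^2 = 6
  bit 2 = 1: r = r^2 * 8 mod 29 = 6^2 * 8 = 7*8 = 27
  bit 3 = 1: r = r^2 * 8 mod 29 = 27^2 * 8 = 4*8 = 3
  bit 4 = 1: r = r^2 * 8 mod 29 = 3^2 * 8 = 9*8 = 14
  -> A = 14
B = 8^7 mod 29  (bits of 7 = 111)
  bit 0 = 1: r = r^2 * 8 mod 29 = 1^2 * 8 = 1*8 = 8
  bit 1 = 1: r = r^2 * 8 mod 29 = 8^2 * 8 = 6*8 = 19
  bit 2 = 1: r = r^2 * 8 mod 29 = 19^2 * 8 = 13*8 = 17
  -> B = 17
s = B^a = 17^23 mod 29  (bits of 23 = 10111)
  bit 0 = 1: r = r^2 * 17 mod 29 = 1^2 * 17 = 1*17 = 17
  bit 1 = 0: r = r^2 mod 29 = 17^2 = 28
  bit 2 = 1: r = r^2 * 17 mod 29 = 28^2 * 17 = 1*17 = 17
  bit 3 = 1: r = r^2 * 17 mod 29 = 17^2 * 17 = 28*17 = 12
  bit 4 = 1: r = r^2 * 17 mod 29 = 12^2 * 17 = 28*17 = 12
  -> s = B^a = 12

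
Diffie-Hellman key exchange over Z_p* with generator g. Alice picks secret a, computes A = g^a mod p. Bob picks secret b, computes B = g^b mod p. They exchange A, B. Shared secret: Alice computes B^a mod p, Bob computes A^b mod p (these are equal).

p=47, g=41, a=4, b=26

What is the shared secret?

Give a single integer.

A = 41^4 mod 47  (bits of 4 = 100)
  bit 0 = 1: r = r^2 * 41 mod 47 = 1^2 * 41 = 1*41 = 41
  bit 1 = 0: r = r^2 mod 47 = 41^2 = 36
  bit 2 = 0: r = r^2 mod 47 = 36^2 = 27
  -> A = 27
B = 41^26 mod 47  (bits of 26 = 11010)
  bit 0 = 1: r = r^2 * 41 mod 47 = 1^2 * 41 = 1*41 = 41
  bit 1 = 1: r = r^2 * 41 mod 47 = 41^2 * 41 = 36*41 = 19
  bit 2 = 0: r = r^2 mod 47 = 19^2 = 32
  bit 3 = 1: r = r^2 * 41 mod 47 = 32^2 * 41 = 37*41 = 13
  bit 4 = 0: r = r^2 mod 47 = 13^2 = 28
  -> B = 28
s = B^a = 28^4 mod 47  (bits of 4 = 100)
  bit 0 = 1: r = r^2 * 28 mod 47 = 1^2 * 28 = 1*28 = 28
  bit 1 = 0: r = r^2 mod 47 = 28^2 = 32
  bit 2 = 0: r = r^2 mod 47 = 32^2 = 37
  -> s = B^a = 37

Answer: 37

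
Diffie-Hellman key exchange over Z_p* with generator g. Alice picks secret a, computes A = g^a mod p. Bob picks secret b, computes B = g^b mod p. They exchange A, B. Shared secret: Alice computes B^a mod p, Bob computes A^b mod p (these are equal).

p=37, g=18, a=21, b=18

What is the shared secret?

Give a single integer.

Answer: 36

Derivation:
A = 18^21 mod 37  (bits of 21 = 10101)
  bit 0 = 1: r = r^2 * 18 mod 37 = 1^2 * 18 = 1*18 = 18
  bit 1 = 0: r = r^2 mod 37 = 18^2 = 28
  bit 2 = 1: r = r^2 * 18 mod 37 = 28^2 * 18 = 7*18 = 15
  bit 3 = 0: r = r^2 mod 37 = 15^2 = 3
  bit 4 = 1: r = r^2 * 18 mod 37 = 3^2 * 18 = 9*18 = 14
  -> A = 14
B = 18^18 mod 37  (bits of 18 = 10010)
  bit 0 = 1: r = r^2 * 18 mod 37 = 1^2 * 18 = 1*18 = 18
  bit 1 = 0: r = r^2 mod 37 = 18^2 = 28
  bit 2 = 0: r = r^2 mod 37 = 28^2 = 7
  bit 3 = 1: r = r^2 * 18 mod 37 = 7^2 * 18 = 12*18 = 31
  bit 4 = 0: r = r^2 mod 37 = 31^2 = 36
  -> B = 36
s = B^a = 36^21 mod 37  (bits of 21 = 10101)
  bit 0 = 1: r = r^2 * 36 mod 37 = 1^2 * 36 = 1*36 = 36
  bit 1 = 0: r = r^2 mod 37 = 36^2 = 1
  bit 2 = 1: r = r^2 * 36 mod 37 = 1^2 * 36 = 1*36 = 36
  bit 3 = 0: r = r^2 mod 37 = 36^2 = 1
  bit 4 = 1: r = r^2 * 36 mod 37 = 1^2 * 36 = 1*36 = 36
  -> s = B^a = 36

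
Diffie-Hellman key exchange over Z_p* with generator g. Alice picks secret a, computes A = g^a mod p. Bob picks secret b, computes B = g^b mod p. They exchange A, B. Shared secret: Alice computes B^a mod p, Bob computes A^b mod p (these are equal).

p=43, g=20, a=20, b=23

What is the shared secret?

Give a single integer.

Answer: 10

Derivation:
A = 20^20 mod 43  (bits of 20 = 10100)
  bit 0 = 1: r = r^2 * 20 mod 43 = 1^2 * 20 = 1*20 = 20
  bit 1 = 0: r = r^2 mod 43 = 20^2 = 13
  bit 2 = 1: r = r^2 * 20 mod 43 = 13^2 * 20 = 40*20 = 26
  bit 3 = 0: r = r^2 mod 43 = 26^2 = 31
  bit 4 = 0: r = r^2 mod 43 = 31^2 = 15
  -> A = 15
B = 20^23 mod 43  (bits of 23 = 10111)
  bit 0 = 1: r = r^2 * 20 mod 43 = 1^2 * 20 = 1*20 = 20
  bit 1 = 0: r = r^2 mod 43 = 20^2 = 13
  bit 2 = 1: r = r^2 * 20 mod 43 = 13^2 * 20 = 40*20 = 26
  bit 3 = 1: r = r^2 * 20 mod 43 = 26^2 * 20 = 31*20 = 18
  bit 4 = 1: r = r^2 * 20 mod 43 = 18^2 * 20 = 23*20 = 30
  -> B = 30
s = B^a = 30^20 mod 43  (bits of 20 = 10100)
  bit 0 = 1: r = r^2 * 30 mod 43 = 1^2 * 30 = 1*30 = 30
  bit 1 = 0: r = r^2 mod 43 = 30^2 = 40
  bit 2 = 1: r = r^2 * 30 mod 43 = 40^2 * 30 = 9*30 = 12
  bit 3 = 0: r = r^2 mod 43 = 12^2 = 15
  bit 4 = 0: r = r^2 mod 43 = 15^2 = 10
  -> s = B^a = 10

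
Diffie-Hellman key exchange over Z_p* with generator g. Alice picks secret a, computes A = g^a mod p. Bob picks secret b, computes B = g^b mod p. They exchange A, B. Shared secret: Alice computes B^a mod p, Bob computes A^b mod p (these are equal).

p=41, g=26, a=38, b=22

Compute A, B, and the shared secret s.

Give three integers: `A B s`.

Answer: 39 21 4

Derivation:
A = 26^38 mod 41  (bits of 38 = 100110)
  bit 0 = 1: r = r^2 * 26 mod 41 = 1^2 * 26 = 1*26 = 26
  bit 1 = 0: r = r^2 mod 41 = 26^2 = 20
  bit 2 = 0: r = r^2 mod 41 = 20^2 = 31
  bit 3 = 1: r = r^2 * 26 mod 41 = 31^2 * 26 = 18*26 = 17
  bit 4 = 1: r = r^2 * 26 mod 41 = 17^2 * 26 = 2*26 = 11
  bit 5 = 0: r = r^2 mod 41 = 11^2 = 39
  -> A = 39
B = 26^22 mod 41  (bits of 22 = 10110)
  bit 0 = 1: r = r^2 * 26 mod 41 = 1^2 * 26 = 1*26 = 26
  bit 1 = 0: r = r^2 mod 41 = 26^2 = 20
  bit 2 = 1: r = r^2 * 26 mod 41 = 20^2 * 26 = 31*26 = 27
  bit 3 = 1: r = r^2 * 26 mod 41 = 27^2 * 26 = 32*26 = 12
  bit 4 = 0: r = r^2 mod 41 = 12^2 = 21
  -> B = 21
s = B^a = 21^38 mod 41  (bits of 38 = 100110)
  bit 0 = 1: r = r^2 * 21 mod 41 = 1^2 * 21 = 1*21 = 21
  bit 1 = 0: r = r^2 mod 41 = 21^2 = 31
  bit 2 = 0: r = r^2 mod 41 = 31^2 = 18
  bit 3 = 1: r = r^2 * 21 mod 41 = 18^2 * 21 = 37*21 = 39
  bit 4 = 1: r = r^2 * 21 mod 41 = 39^2 * 21 = 4*21 = 2
  bit 5 = 0: r = r^2 mod 41 = 2^2 = 4
  -> s = B^a = 4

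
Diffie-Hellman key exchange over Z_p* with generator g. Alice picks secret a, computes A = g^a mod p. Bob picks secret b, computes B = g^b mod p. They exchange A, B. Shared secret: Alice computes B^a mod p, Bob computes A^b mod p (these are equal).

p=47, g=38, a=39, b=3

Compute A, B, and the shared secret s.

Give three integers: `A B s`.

A = 38^39 mod 47  (bits of 39 = 100111)
  bit 0 = 1: r = r^2 * 38 mod 47 = 1^2 * 38 = 1*38 = 38
  bit 1 = 0: r = r^2 mod 47 = 38^2 = 34
  bit 2 = 0: r = r^2 mod 47 = 34^2 = 28
  bit 3 = 1: r = r^2 * 38 mod 47 = 28^2 * 38 = 32*38 = 41
  bit 4 = 1: r = r^2 * 38 mod 47 = 41^2 * 38 = 36*38 = 5
  bit 5 = 1: r = r^2 * 38 mod 47 = 5^2 * 38 = 25*38 = 10
  -> A = 10
B = 38^3 mod 47  (bits of 3 = 11)
  bit 0 = 1: r = r^2 * 38 mod 47 = 1^2 * 38 = 1*38 = 38
  bit 1 = 1: r = r^2 * 38 mod 47 = 38^2 * 38 = 34*38 = 23
  -> B = 23
s = B^a = 23^39 mod 47  (bits of 39 = 100111)
  bit 0 = 1: r = r^2 * 23 mod 47 = 1^2 * 23 = 1*23 = 23
  bit 1 = 0: r = r^2 mod 47 = 23^2 = 12
  bit 2 = 0: r = r^2 mod 47 = 12^2 = 3
  bit 3 = 1: r = r^2 * 23 mod 47 = 3^2 * 23 = 9*23 = 19
  bit 4 = 1: r = r^2 * 23 mod 47 = 19^2 * 23 = 32*23 = 31
  bit 5 = 1: r = r^2 * 23 mod 47 = 31^2 * 23 = 21*23 = 13
  -> s = B^a = 13

Answer: 10 23 13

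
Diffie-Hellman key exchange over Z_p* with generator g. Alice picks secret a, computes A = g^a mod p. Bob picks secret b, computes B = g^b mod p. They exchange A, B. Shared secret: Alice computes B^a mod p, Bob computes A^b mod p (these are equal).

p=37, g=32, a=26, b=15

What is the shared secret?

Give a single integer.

A = 32^26 mod 37  (bits of 26 = 11010)
  bit 0 = 1: r = r^2 * 32 mod 37 = 1^2 * 32 = 1*32 = 32
  bit 1 = 1: r = r^2 * 32 mod 37 = 32^2 * 32 = 25*32 = 23
  bit 2 = 0: r = r^2 mod 37 = 23^2 = 11
  bit 3 = 1: r = r^2 * 32 mod 37 = 11^2 * 32 = 10*32 = 24
  bit 4 = 0: r = r^2 mod 37 = 24^2 = 21
  -> A = 21
B = 32^15 mod 37  (bits of 15 = 1111)
  bit 0 = 1: r = r^2 * 32 mod 37 = 1^2 * 32 = 1*32 = 32
  bit 1 = 1: r = r^2 * 32 mod 37 = 32^2 * 32 = 25*32 = 23
  bit 2 = 1: r = r^2 * 32 mod 37 = 23^2 * 32 = 11*32 = 19
  bit 3 = 1: r = r^2 * 32 mod 37 = 19^2 * 32 = 28*32 = 8
  -> B = 8
s = B^a = 8^26 mod 37  (bits of 26 = 11010)
  bit 0 = 1: r = r^2 * 8 mod 37 = 1^2 * 8 = 1*8 = 8
  bit 1 = 1: r = r^2 * 8 mod 37 = 8^2 * 8 = 27*8 = 31
  bit 2 = 0: r = r^2 mod 37 = 31^2 = 36
  bit 3 = 1: r = r^2 * 8 mod 37 = 36^2 * 8 = 1*8 = 8
  bit 4 = 0: r = r^2 mod 37 = 8^2 = 27
  -> s = B^a = 27

Answer: 27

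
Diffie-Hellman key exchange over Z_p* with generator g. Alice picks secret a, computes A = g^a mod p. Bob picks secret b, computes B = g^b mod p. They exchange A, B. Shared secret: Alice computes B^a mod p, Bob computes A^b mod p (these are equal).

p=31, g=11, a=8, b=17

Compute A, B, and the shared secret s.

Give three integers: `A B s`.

A = 11^8 mod 31  (bits of 8 = 1000)
  bit 0 = 1: r = r^2 * 11 mod 31 = 1^2 * 11 = 1*11 = 11
  bit 1 = 0: r = r^2 mod 31 = 11^2 = 28
  bit 2 = 0: r = r^2 mod 31 = 28^2 = 9
  bit 3 = 0: r = r^2 mod 31 = 9^2 = 19
  -> A = 19
B = 11^17 mod 31  (bits of 17 = 10001)
  bit 0 = 1: r = r^2 * 11 mod 31 = 1^2 * 11 = 1*11 = 11
  bit 1 = 0: r = r^2 mod 31 = 11^2 = 28
  bit 2 = 0: r = r^2 mod 31 = 28^2 = 9
  bit 3 = 0: r = r^2 mod 31 = 9^2 = 19
  bit 4 = 1: r = r^2 * 11 mod 31 = 19^2 * 11 = 20*11 = 3
  -> B = 3
s = B^a = 3^8 mod 31  (bits of 8 = 1000)
  bit 0 = 1: r = r^2 * 3 mod 31 = 1^2 * 3 = 1*3 = 3
  bit 1 = 0: r = r^2 mod 31 = 3^2 = 9
  bit 2 = 0: r = r^2 mod 31 = 9^2 = 19
  bit 3 = 0: r = r^2 mod 31 = 19^2 = 20
  -> s = B^a = 20

Answer: 19 3 20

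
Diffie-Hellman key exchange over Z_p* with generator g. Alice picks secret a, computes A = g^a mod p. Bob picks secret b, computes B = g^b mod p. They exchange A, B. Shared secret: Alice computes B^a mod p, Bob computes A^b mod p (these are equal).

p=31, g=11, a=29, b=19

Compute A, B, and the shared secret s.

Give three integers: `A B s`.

Answer: 17 22 24

Derivation:
A = 11^29 mod 31  (bits of 29 = 11101)
  bit 0 = 1: r = r^2 * 11 mod 31 = 1^2 * 11 = 1*11 = 11
  bit 1 = 1: r = r^2 * 11 mod 31 = 11^2 * 11 = 28*11 = 29
  bit 2 = 1: r = r^2 * 11 mod 31 = 29^2 * 11 = 4*11 = 13
  bit 3 = 0: r = r^2 mod 31 = 13^2 = 14
  bit 4 = 1: r = r^2 * 11 mod 31 = 14^2 * 11 = 10*11 = 17
  -> A = 17
B = 11^19 mod 31  (bits of 19 = 10011)
  bit 0 = 1: r = r^2 * 11 mod 31 = 1^2 * 11 = 1*11 = 11
  bit 1 = 0: r = r^2 mod 31 = 11^2 = 28
  bit 2 = 0: r = r^2 mod 31 = 28^2 = 9
  bit 3 = 1: r = r^2 * 11 mod 31 = 9^2 * 11 = 19*11 = 23
  bit 4 = 1: r = r^2 * 11 mod 31 = 23^2 * 11 = 2*11 = 22
  -> B = 22
s = B^a = 22^29 mod 31  (bits of 29 = 11101)
  bit 0 = 1: r = r^2 * 22 mod 31 = 1^2 * 22 = 1*22 = 22
  bit 1 = 1: r = r^2 * 22 mod 31 = 22^2 * 22 = 19*22 = 15
  bit 2 = 1: r = r^2 * 22 mod 31 = 15^2 * 22 = 8*22 = 21
  bit 3 = 0: r = r^2 mod 31 = 21^2 = 7
  bit 4 = 1: r = r^2 * 22 mod 31 = 7^2 * 22 = 18*22 = 24
  -> s = B^a = 24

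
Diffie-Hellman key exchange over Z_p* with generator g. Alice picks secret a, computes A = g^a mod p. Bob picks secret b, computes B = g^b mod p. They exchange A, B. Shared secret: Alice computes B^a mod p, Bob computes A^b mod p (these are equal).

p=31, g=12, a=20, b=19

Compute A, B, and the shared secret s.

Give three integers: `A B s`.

A = 12^20 mod 31  (bits of 20 = 10100)
  bit 0 = 1: r = r^2 * 12 mod 31 = 1^2 * 12 = 1*12 = 12
  bit 1 = 0: r = r^2 mod 31 = 12^2 = 20
  bit 2 = 1: r = r^2 * 12 mod 31 = 20^2 * 12 = 28*12 = 26
  bit 3 = 0: r = r^2 mod 31 = 26^2 = 25
  bit 4 = 0: r = r^2 mod 31 = 25^2 = 5
  -> A = 5
B = 12^19 mod 31  (bits of 19 = 10011)
  bit 0 = 1: r = r^2 * 12 mod 31 = 1^2 * 12 = 1*12 = 12
  bit 1 = 0: r = r^2 mod 31 = 12^2 = 20
  bit 2 = 0: r = r^2 mod 31 = 20^2 = 28
  bit 3 = 1: r = r^2 * 12 mod 31 = 28^2 * 12 = 9*12 = 15
  bit 4 = 1: r = r^2 * 12 mod 31 = 15^2 * 12 = 8*12 = 3
  -> B = 3
s = B^a = 3^20 mod 31  (bits of 20 = 10100)
  bit 0 = 1: r = r^2 * 3 mod 31 = 1^2 * 3 = 1*3 = 3
  bit 1 = 0: r = r^2 mod 31 = 3^2 = 9
  bit 2 = 1: r = r^2 * 3 mod 31 = 9^2 * 3 = 19*3 = 26
  bit 3 = 0: r = r^2 mod 31 = 26^2 = 25
  bit 4 = 0: r = r^2 mod 31 = 25^2 = 5
  -> s = B^a = 5

Answer: 5 3 5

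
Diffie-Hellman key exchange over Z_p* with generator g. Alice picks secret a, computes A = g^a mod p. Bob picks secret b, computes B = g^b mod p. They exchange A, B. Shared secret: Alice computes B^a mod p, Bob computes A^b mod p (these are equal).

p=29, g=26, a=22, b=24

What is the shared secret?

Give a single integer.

A = 26^22 mod 29  (bits of 22 = 10110)
  bit 0 = 1: r = r^2 * 26 mod 29 = 1^2 * 26 = 1*26 = 26
  bit 1 = 0: r = r^2 mod 29 = 26^2 = 9
  bit 2 = 1: r = r^2 * 26 mod 29 = 9^2 * 26 = 23*26 = 18
  bit 3 = 1: r = r^2 * 26 mod 29 = 18^2 * 26 = 5*26 = 14
  bit 4 = 0: r = r^2 mod 29 = 14^2 = 22
  -> A = 22
B = 26^24 mod 29  (bits of 24 = 11000)
  bit 0 = 1: r = r^2 * 26 mod 29 = 1^2 * 26 = 1*26 = 26
  bit 1 = 1: r = r^2 * 26 mod 29 = 26^2 * 26 = 9*26 = 2
  bit 2 = 0: r = r^2 mod 29 = 2^2 = 4
  bit 3 = 0: r = r^2 mod 29 = 4^2 = 16
  bit 4 = 0: r = r^2 mod 29 = 16^2 = 24
  -> B = 24
s = B^a = 24^22 mod 29  (bits of 22 = 10110)
  bit 0 = 1: r = r^2 * 24 mod 29 = 1^2 * 24 = 1*24 = 24
  bit 1 = 0: r = r^2 mod 29 = 24^2 = 25
  bit 2 = 1: r = r^2 * 24 mod 29 = 25^2 * 24 = 16*24 = 7
  bit 3 = 1: r = r^2 * 24 mod 29 = 7^2 * 24 = 20*24 = 16
  bit 4 = 0: r = r^2 mod 29 = 16^2 = 24
  -> s = B^a = 24

Answer: 24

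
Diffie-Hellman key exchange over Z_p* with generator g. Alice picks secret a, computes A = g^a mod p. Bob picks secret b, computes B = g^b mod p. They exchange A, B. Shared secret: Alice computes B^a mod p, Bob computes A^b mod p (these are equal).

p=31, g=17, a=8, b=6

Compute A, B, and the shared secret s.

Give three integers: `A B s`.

Answer: 18 8 16

Derivation:
A = 17^8 mod 31  (bits of 8 = 1000)
  bit 0 = 1: r = r^2 * 17 mod 31 = 1^2 * 17 = 1*17 = 17
  bit 1 = 0: r = r^2 mod 31 = 17^2 = 10
  bit 2 = 0: r = r^2 mod 31 = 10^2 = 7
  bit 3 = 0: r = r^2 mod 31 = 7^2 = 18
  -> A = 18
B = 17^6 mod 31  (bits of 6 = 110)
  bit 0 = 1: r = r^2 * 17 mod 31 = 1^2 * 17 = 1*17 = 17
  bit 1 = 1: r = r^2 * 17 mod 31 = 17^2 * 17 = 10*17 = 15
  bit 2 = 0: r = r^2 mod 31 = 15^2 = 8
  -> B = 8
s = B^a = 8^8 mod 31  (bits of 8 = 1000)
  bit 0 = 1: r = r^2 * 8 mod 31 = 1^2 * 8 = 1*8 = 8
  bit 1 = 0: r = r^2 mod 31 = 8^2 = 2
  bit 2 = 0: r = r^2 mod 31 = 2^2 = 4
  bit 3 = 0: r = r^2 mod 31 = 4^2 = 16
  -> s = B^a = 16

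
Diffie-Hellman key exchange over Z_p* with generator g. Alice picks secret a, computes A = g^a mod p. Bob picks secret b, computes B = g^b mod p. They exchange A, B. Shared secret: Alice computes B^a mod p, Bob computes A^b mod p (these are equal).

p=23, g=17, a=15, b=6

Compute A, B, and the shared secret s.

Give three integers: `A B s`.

Answer: 15 12 13

Derivation:
A = 17^15 mod 23  (bits of 15 = 1111)
  bit 0 = 1: r = r^2 * 17 mod 23 = 1^2 * 17 = 1*17 = 17
  bit 1 = 1: r = r^2 * 17 mod 23 = 17^2 * 17 = 13*17 = 14
  bit 2 = 1: r = r^2 * 17 mod 23 = 14^2 * 17 = 12*17 = 20
  bit 3 = 1: r = r^2 * 17 mod 23 = 20^2 * 17 = 9*17 = 15
  -> A = 15
B = 17^6 mod 23  (bits of 6 = 110)
  bit 0 = 1: r = r^2 * 17 mod 23 = 1^2 * 17 = 1*17 = 17
  bit 1 = 1: r = r^2 * 17 mod 23 = 17^2 * 17 = 13*17 = 14
  bit 2 = 0: r = r^2 mod 23 = 14^2 = 12
  -> B = 12
s = B^a = 12^15 mod 23  (bits of 15 = 1111)
  bit 0 = 1: r = r^2 * 12 mod 23 = 1^2 * 12 = 1*12 = 12
  bit 1 = 1: r = r^2 * 12 mod 23 = 12^2 * 12 = 6*12 = 3
  bit 2 = 1: r = r^2 * 12 mod 23 = 3^2 * 12 = 9*12 = 16
  bit 3 = 1: r = r^2 * 12 mod 23 = 16^2 * 12 = 3*12 = 13
  -> s = B^a = 13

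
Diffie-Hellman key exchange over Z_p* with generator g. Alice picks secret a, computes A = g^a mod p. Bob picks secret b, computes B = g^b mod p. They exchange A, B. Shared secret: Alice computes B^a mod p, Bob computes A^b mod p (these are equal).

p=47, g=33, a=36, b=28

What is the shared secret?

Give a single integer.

Answer: 36

Derivation:
A = 33^36 mod 47  (bits of 36 = 100100)
  bit 0 = 1: r = r^2 * 33 mod 47 = 1^2 * 33 = 1*33 = 33
  bit 1 = 0: r = r^2 mod 47 = 33^2 = 8
  bit 2 = 0: r = r^2 mod 47 = 8^2 = 17
  bit 3 = 1: r = r^2 * 33 mod 47 = 17^2 * 33 = 7*33 = 43
  bit 4 = 0: r = r^2 mod 47 = 43^2 = 16
  bit 5 = 0: r = r^2 mod 47 = 16^2 = 21
  -> A = 21
B = 33^28 mod 47  (bits of 28 = 11100)
  bit 0 = 1: r = r^2 * 33 mod 47 = 1^2 * 33 = 1*33 = 33
  bit 1 = 1: r = r^2 * 33 mod 47 = 33^2 * 33 = 8*33 = 29
  bit 2 = 1: r = r^2 * 33 mod 47 = 29^2 * 33 = 42*33 = 23
  bit 3 = 0: r = r^2 mod 47 = 23^2 = 12
  bit 4 = 0: r = r^2 mod 47 = 12^2 = 3
  -> B = 3
s = B^a = 3^36 mod 47  (bits of 36 = 100100)
  bit 0 = 1: r = r^2 * 3 mod 47 = 1^2 * 3 = 1*3 = 3
  bit 1 = 0: r = r^2 mod 47 = 3^2 = 9
  bit 2 = 0: r = r^2 mod 47 = 9^2 = 34
  bit 3 = 1: r = r^2 * 3 mod 47 = 34^2 * 3 = 28*3 = 37
  bit 4 = 0: r = r^2 mod 47 = 37^2 = 6
  bit 5 = 0: r = r^2 mod 47 = 6^2 = 36
  -> s = B^a = 36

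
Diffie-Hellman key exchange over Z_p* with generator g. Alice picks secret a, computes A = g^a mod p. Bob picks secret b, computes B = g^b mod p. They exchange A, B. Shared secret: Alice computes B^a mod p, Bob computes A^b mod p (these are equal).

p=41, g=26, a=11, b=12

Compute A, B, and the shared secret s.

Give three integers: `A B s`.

A = 26^11 mod 41  (bits of 11 = 1011)
  bit 0 = 1: r = r^2 * 26 mod 41 = 1^2 * 26 = 1*26 = 26
  bit 1 = 0: r = r^2 mod 41 = 26^2 = 20
  bit 2 = 1: r = r^2 * 26 mod 41 = 20^2 * 26 = 31*26 = 27
  bit 3 = 1: r = r^2 * 26 mod 41 = 27^2 * 26 = 32*26 = 12
  -> A = 12
B = 26^12 mod 41  (bits of 12 = 1100)
  bit 0 = 1: r = r^2 * 26 mod 41 = 1^2 * 26 = 1*26 = 26
  bit 1 = 1: r = r^2 * 26 mod 41 = 26^2 * 26 = 20*26 = 28
  bit 2 = 0: r = r^2 mod 41 = 28^2 = 5
  bit 3 = 0: r = r^2 mod 41 = 5^2 = 25
  -> B = 25
s = B^a = 25^11 mod 41  (bits of 11 = 1011)
  bit 0 = 1: r = r^2 * 25 mod 41 = 1^2 * 25 = 1*25 = 25
  bit 1 = 0: r = r^2 mod 41 = 25^2 = 10
  bit 2 = 1: r = r^2 * 25 mod 41 = 10^2 * 25 = 18*25 = 40
  bit 3 = 1: r = r^2 * 25 mod 41 = 40^2 * 25 = 1*25 = 25
  -> s = B^a = 25

Answer: 12 25 25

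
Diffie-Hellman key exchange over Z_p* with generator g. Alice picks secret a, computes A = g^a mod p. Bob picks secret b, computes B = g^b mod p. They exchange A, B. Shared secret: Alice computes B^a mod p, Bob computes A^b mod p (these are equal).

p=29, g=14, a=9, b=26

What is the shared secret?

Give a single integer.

A = 14^9 mod 29  (bits of 9 = 1001)
  bit 0 = 1: r = r^2 * 14 mod 29 = 1^2 * 14 = 1*14 = 14
  bit 1 = 0: r = r^2 mod 29 = 14^2 = 22
  bit 2 = 0: r = r^2 mod 29 = 22^2 = 20
  bit 3 = 1: r = r^2 * 14 mod 29 = 20^2 * 14 = 23*14 = 3
  -> A = 3
B = 14^26 mod 29  (bits of 26 = 11010)
  bit 0 = 1: r = r^2 * 14 mod 29 = 1^2 * 14 = 1*14 = 14
  bit 1 = 1: r = r^2 * 14 mod 29 = 14^2 * 14 = 22*14 = 18
  bit 2 = 0: r = r^2 mod 29 = 18^2 = 5
  bit 3 = 1: r = r^2 * 14 mod 29 = 5^2 * 14 = 25*14 = 2
  bit 4 = 0: r = r^2 mod 29 = 2^2 = 4
  -> B = 4
s = B^a = 4^9 mod 29  (bits of 9 = 1001)
  bit 0 = 1: r = r^2 * 4 mod 29 = 1^2 * 4 = 1*4 = 4
  bit 1 = 0: r = r^2 mod 29 = 4^2 = 16
  bit 2 = 0: r = r^2 mod 29 = 16^2 = 24
  bit 3 = 1: r = r^2 * 4 mod 29 = 24^2 * 4 = 25*4 = 13
  -> s = B^a = 13

Answer: 13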